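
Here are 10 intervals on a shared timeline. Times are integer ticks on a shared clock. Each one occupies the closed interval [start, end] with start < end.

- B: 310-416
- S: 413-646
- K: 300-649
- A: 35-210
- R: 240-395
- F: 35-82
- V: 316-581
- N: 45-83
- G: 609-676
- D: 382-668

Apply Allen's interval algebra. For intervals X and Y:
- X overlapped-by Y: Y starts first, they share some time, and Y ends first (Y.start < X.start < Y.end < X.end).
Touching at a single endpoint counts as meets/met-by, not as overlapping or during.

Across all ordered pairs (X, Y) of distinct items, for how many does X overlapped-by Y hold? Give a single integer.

Checking all 90 ordered pairs for relation 'overlapped-by'; matching pairs in alphabetical order:
(B, R): B overlapped-by R ✓
(D, B): D overlapped-by B ✓
(D, K): D overlapped-by K ✓
(D, R): D overlapped-by R ✓
(D, V): D overlapped-by V ✓
(G, D): G overlapped-by D ✓
(G, K): G overlapped-by K ✓
(G, S): G overlapped-by S ✓
(K, R): K overlapped-by R ✓
(N, F): N overlapped-by F ✓
(S, B): S overlapped-by B ✓
(S, V): S overlapped-by V ✓
(V, B): V overlapped-by B ✓
(V, R): V overlapped-by R ✓
Count: 14.

14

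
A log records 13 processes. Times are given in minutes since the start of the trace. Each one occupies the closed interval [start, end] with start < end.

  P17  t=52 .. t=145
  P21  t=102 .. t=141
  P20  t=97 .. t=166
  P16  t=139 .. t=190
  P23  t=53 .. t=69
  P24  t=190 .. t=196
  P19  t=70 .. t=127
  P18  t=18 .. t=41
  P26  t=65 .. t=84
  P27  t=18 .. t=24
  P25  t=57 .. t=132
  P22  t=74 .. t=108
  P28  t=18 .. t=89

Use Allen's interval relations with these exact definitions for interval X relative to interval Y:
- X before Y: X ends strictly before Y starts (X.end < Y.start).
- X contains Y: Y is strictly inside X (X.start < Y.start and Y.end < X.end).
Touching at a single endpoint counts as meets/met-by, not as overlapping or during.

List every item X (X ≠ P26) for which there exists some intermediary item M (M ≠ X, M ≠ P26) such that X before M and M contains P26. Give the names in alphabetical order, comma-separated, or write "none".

Target P26 = [t=65, t=84].
Intermediaries M with M contains P26: P17, P25, P28.
Via P17 — items with X before P17: P18, P27.
Via P25 — items with X before P25: P18, P27.
Via P28 — items with X before P28: none.
Union: P18, P27.

P18, P27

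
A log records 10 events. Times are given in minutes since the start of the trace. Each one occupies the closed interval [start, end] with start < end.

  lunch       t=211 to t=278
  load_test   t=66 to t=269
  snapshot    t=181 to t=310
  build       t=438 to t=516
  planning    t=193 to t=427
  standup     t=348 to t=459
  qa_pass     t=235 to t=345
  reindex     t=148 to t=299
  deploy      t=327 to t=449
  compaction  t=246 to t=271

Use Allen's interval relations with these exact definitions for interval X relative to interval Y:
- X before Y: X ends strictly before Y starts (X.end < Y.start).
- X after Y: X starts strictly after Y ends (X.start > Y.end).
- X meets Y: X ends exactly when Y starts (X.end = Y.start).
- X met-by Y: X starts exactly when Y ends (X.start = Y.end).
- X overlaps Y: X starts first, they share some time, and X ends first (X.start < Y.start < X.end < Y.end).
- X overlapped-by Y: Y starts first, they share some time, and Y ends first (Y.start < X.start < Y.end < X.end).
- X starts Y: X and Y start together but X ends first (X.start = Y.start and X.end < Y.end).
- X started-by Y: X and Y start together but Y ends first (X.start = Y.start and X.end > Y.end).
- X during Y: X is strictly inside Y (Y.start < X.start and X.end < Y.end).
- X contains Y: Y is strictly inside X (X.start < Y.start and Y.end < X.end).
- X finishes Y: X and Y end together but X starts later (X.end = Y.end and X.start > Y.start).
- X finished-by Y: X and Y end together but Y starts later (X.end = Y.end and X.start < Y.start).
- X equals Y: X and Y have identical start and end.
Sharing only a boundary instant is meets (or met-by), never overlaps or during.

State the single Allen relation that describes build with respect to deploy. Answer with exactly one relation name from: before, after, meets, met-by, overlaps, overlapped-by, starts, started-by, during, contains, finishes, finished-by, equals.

overlapped-by

build = [t=438, t=516]; deploy = [t=327, t=449].
Compare endpoints: build.start > deploy.start, build.start < deploy.end, build.end > deploy.start, build.end > deploy.end.
That pattern is 'overlapped-by'.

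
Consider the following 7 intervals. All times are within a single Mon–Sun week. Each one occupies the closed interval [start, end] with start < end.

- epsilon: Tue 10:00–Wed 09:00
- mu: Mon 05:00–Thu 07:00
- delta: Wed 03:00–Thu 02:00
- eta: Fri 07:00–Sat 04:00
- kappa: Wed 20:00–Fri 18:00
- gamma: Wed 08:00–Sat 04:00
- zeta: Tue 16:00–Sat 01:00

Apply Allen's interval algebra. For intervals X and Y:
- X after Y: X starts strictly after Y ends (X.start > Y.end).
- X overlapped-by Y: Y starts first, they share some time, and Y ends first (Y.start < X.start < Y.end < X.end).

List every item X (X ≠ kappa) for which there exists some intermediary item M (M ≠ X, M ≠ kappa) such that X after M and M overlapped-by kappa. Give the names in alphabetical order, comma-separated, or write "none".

Target kappa = [Wed 20:00, Fri 18:00].
Intermediaries M with M overlapped-by kappa: eta.
Via eta — items with X after eta: none.
Union: none.

none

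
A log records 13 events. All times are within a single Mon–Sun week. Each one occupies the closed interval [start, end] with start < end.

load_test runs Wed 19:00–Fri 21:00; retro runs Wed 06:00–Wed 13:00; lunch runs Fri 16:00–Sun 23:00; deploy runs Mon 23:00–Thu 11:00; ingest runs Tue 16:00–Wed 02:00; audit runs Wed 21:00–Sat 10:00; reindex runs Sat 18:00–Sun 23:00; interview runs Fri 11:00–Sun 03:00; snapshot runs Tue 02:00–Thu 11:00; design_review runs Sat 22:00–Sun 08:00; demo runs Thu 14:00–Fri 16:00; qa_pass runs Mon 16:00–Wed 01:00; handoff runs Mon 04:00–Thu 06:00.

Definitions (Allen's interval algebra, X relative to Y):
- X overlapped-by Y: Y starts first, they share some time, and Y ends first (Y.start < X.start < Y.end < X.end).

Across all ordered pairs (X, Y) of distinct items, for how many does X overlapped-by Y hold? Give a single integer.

20

Checking all 156 ordered pairs for relation 'overlapped-by'; matching pairs in alphabetical order:
(audit, deploy): audit overlapped-by deploy ✓
(audit, handoff): audit overlapped-by handoff ✓
(audit, load_test): audit overlapped-by load_test ✓
(audit, snapshot): audit overlapped-by snapshot ✓
(deploy, handoff): deploy overlapped-by handoff ✓
(deploy, qa_pass): deploy overlapped-by qa_pass ✓
(design_review, interview): design_review overlapped-by interview ✓
(ingest, qa_pass): ingest overlapped-by qa_pass ✓
(interview, audit): interview overlapped-by audit ✓
(interview, demo): interview overlapped-by demo ✓
(interview, load_test): interview overlapped-by load_test ✓
(load_test, deploy): load_test overlapped-by deploy ✓
(load_test, handoff): load_test overlapped-by handoff ✓
(load_test, snapshot): load_test overlapped-by snapshot ✓
(lunch, audit): lunch overlapped-by audit ✓
(lunch, interview): lunch overlapped-by interview ✓
(lunch, load_test): lunch overlapped-by load_test ✓
(reindex, interview): reindex overlapped-by interview ✓
(snapshot, handoff): snapshot overlapped-by handoff ✓
(snapshot, qa_pass): snapshot overlapped-by qa_pass ✓
Count: 20.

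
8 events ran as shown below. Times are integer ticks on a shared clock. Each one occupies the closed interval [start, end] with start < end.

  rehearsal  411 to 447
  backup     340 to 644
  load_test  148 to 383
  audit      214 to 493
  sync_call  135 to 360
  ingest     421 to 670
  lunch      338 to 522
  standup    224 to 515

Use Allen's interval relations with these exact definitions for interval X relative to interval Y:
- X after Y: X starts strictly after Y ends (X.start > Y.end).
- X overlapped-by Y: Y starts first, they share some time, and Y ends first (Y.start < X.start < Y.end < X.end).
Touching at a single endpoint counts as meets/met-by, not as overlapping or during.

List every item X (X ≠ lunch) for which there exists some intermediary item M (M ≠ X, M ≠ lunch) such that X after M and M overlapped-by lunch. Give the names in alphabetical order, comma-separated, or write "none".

none

Target lunch = [338, 522].
Intermediaries M with M overlapped-by lunch: backup, ingest.
Via backup — items with X after backup: none.
Via ingest — items with X after ingest: none.
Union: none.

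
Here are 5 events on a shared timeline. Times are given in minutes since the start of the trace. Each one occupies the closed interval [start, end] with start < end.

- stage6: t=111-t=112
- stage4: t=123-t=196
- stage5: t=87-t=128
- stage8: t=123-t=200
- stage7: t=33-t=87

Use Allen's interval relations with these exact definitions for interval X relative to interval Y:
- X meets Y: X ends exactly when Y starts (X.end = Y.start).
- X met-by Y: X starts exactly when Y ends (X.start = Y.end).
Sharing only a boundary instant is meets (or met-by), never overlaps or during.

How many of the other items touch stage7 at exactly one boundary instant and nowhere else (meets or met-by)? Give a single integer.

1

Target stage7 = [t=33, t=87].
stage4 [t=123, t=196] → after → no.
stage5 [t=87, t=128] → met-by → counts.
stage6 [t=111, t=112] → after → no.
stage8 [t=123, t=200] → after → no.
Total: 1.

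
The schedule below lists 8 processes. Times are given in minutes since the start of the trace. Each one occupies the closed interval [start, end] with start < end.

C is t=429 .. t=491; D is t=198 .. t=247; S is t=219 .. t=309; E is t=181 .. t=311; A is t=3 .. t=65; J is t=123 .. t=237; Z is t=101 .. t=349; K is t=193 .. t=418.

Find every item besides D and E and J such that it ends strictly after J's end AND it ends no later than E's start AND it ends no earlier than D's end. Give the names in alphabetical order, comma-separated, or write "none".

Conditions: its end is strictly after J's end (X.end > t=237) AND its end is no later than E's start (X.end <= t=181) AND its end is no earlier than D's end (X.end >= t=247).
A: end t=65 > t=237? ✗; end t=65 <= t=181? ✓; end t=65 >= t=247? ✗ → no.
C: end t=491 > t=237? ✓; end t=491 <= t=181? ✗; end t=491 >= t=247? ✓ → no.
K: end t=418 > t=237? ✓; end t=418 <= t=181? ✗; end t=418 >= t=247? ✓ → no.
S: end t=309 > t=237? ✓; end t=309 <= t=181? ✗; end t=309 >= t=247? ✓ → no.
Z: end t=349 > t=237? ✓; end t=349 <= t=181? ✗; end t=349 >= t=247? ✓ → no.
Result: none.

none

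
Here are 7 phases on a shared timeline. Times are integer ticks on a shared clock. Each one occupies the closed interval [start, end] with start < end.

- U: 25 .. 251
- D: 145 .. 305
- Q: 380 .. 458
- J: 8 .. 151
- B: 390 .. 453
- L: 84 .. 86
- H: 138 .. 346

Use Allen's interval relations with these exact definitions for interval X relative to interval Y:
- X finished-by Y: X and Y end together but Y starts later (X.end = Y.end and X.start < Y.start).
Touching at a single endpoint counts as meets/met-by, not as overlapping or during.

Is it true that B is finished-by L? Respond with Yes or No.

B = [390, 453], L = [84, 86].
Actual relation of B to L: after.
Asked whether 'finished-by' holds → No.

No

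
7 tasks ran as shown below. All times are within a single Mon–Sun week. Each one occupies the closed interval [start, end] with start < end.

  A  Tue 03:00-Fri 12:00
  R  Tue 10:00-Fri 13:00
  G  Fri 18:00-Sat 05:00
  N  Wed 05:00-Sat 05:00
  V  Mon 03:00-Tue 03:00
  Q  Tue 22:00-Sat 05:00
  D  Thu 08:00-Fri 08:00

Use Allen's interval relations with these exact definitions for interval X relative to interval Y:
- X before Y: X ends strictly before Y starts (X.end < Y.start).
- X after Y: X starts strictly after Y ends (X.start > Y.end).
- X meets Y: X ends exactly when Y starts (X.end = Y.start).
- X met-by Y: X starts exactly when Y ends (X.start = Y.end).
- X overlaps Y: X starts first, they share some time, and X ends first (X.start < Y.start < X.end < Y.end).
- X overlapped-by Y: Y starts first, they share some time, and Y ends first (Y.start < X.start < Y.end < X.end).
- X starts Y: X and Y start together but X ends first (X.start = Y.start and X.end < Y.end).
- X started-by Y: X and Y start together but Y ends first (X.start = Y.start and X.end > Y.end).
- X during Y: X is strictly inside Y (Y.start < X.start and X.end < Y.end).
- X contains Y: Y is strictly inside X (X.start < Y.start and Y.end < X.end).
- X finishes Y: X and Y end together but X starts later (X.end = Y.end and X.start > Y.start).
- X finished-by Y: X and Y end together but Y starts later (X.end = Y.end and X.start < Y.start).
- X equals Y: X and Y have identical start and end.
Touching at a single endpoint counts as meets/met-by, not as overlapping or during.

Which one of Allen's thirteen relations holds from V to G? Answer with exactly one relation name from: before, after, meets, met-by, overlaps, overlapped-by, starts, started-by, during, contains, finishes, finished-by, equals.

before

V = [Mon 03:00, Tue 03:00]; G = [Fri 18:00, Sat 05:00].
Compare endpoints: V.start < G.start, V.start < G.end, V.end < G.start, V.end < G.end.
That pattern is 'before'.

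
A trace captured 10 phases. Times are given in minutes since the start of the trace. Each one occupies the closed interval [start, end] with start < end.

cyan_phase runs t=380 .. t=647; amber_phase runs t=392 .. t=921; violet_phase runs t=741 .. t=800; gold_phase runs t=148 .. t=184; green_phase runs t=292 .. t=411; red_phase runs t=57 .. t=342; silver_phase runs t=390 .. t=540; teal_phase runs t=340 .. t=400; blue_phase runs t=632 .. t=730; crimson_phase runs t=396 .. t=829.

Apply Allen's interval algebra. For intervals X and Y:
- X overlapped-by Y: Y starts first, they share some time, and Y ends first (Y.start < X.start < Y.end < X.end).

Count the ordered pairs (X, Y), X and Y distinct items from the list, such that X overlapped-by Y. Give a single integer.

Checking all 90 ordered pairs for relation 'overlapped-by'; matching pairs in alphabetical order:
(amber_phase, cyan_phase): amber_phase overlapped-by cyan_phase ✓
(amber_phase, green_phase): amber_phase overlapped-by green_phase ✓
(amber_phase, silver_phase): amber_phase overlapped-by silver_phase ✓
(amber_phase, teal_phase): amber_phase overlapped-by teal_phase ✓
(blue_phase, cyan_phase): blue_phase overlapped-by cyan_phase ✓
(crimson_phase, cyan_phase): crimson_phase overlapped-by cyan_phase ✓
(crimson_phase, green_phase): crimson_phase overlapped-by green_phase ✓
(crimson_phase, silver_phase): crimson_phase overlapped-by silver_phase ✓
(crimson_phase, teal_phase): crimson_phase overlapped-by teal_phase ✓
(cyan_phase, green_phase): cyan_phase overlapped-by green_phase ✓
(cyan_phase, teal_phase): cyan_phase overlapped-by teal_phase ✓
(green_phase, red_phase): green_phase overlapped-by red_phase ✓
(silver_phase, green_phase): silver_phase overlapped-by green_phase ✓
(silver_phase, teal_phase): silver_phase overlapped-by teal_phase ✓
(teal_phase, red_phase): teal_phase overlapped-by red_phase ✓
Count: 15.

15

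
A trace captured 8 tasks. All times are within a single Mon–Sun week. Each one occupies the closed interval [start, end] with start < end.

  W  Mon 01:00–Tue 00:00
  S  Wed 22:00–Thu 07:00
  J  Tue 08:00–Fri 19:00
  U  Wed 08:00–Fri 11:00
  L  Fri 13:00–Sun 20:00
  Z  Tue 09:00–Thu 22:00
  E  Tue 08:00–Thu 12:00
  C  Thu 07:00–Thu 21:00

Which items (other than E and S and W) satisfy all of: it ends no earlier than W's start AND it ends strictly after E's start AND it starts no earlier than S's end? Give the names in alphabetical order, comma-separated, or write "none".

C, L

Conditions: its end is no earlier than W's start (X.end >= Mon 01:00) AND its end is strictly after E's start (X.end > Tue 08:00) AND its start is no earlier than S's end (X.start >= Thu 07:00).
C: end Thu 21:00 >= Mon 01:00? ✓; end Thu 21:00 > Tue 08:00? ✓; start Thu 07:00 >= Thu 07:00? ✓ → yes.
J: end Fri 19:00 >= Mon 01:00? ✓; end Fri 19:00 > Tue 08:00? ✓; start Tue 08:00 >= Thu 07:00? ✗ → no.
L: end Sun 20:00 >= Mon 01:00? ✓; end Sun 20:00 > Tue 08:00? ✓; start Fri 13:00 >= Thu 07:00? ✓ → yes.
U: end Fri 11:00 >= Mon 01:00? ✓; end Fri 11:00 > Tue 08:00? ✓; start Wed 08:00 >= Thu 07:00? ✗ → no.
Z: end Thu 22:00 >= Mon 01:00? ✓; end Thu 22:00 > Tue 08:00? ✓; start Tue 09:00 >= Thu 07:00? ✗ → no.
Result: C, L.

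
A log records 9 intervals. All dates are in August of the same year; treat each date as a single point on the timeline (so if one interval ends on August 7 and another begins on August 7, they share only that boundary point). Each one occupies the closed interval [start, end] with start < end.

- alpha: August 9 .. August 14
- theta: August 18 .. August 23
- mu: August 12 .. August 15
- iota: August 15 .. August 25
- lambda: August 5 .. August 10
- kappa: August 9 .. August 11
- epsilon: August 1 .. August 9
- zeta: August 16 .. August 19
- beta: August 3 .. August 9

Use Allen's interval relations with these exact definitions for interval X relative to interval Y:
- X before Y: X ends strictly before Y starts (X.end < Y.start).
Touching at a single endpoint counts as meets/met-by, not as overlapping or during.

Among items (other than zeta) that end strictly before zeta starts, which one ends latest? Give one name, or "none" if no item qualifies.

mu

Target zeta = [August 16, August 19].
alpha [August 9, August 14] → before → candidate.
beta [August 3, August 9] → before → candidate.
epsilon [August 1, August 9] → before → candidate.
iota [August 15, August 25] → contains → excluded.
kappa [August 9, August 11] → before → candidate.
lambda [August 5, August 10] → before → candidate.
mu [August 12, August 15] → before → candidate.
theta [August 18, August 23] → overlapped-by → excluded.
Among candidates, latest end is August 15 → mu.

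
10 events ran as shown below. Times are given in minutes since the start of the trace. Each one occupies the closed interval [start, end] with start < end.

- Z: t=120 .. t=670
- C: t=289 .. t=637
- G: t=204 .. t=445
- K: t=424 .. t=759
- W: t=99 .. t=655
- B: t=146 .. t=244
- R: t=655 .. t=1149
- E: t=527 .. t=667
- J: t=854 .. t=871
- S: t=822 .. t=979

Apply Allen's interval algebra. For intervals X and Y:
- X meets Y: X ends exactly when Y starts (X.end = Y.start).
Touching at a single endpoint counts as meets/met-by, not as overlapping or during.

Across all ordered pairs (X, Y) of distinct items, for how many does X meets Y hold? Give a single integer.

Checking all 90 ordered pairs for relation 'meets'; matching pairs in alphabetical order:
(W, R): W meets R ✓
Count: 1.

1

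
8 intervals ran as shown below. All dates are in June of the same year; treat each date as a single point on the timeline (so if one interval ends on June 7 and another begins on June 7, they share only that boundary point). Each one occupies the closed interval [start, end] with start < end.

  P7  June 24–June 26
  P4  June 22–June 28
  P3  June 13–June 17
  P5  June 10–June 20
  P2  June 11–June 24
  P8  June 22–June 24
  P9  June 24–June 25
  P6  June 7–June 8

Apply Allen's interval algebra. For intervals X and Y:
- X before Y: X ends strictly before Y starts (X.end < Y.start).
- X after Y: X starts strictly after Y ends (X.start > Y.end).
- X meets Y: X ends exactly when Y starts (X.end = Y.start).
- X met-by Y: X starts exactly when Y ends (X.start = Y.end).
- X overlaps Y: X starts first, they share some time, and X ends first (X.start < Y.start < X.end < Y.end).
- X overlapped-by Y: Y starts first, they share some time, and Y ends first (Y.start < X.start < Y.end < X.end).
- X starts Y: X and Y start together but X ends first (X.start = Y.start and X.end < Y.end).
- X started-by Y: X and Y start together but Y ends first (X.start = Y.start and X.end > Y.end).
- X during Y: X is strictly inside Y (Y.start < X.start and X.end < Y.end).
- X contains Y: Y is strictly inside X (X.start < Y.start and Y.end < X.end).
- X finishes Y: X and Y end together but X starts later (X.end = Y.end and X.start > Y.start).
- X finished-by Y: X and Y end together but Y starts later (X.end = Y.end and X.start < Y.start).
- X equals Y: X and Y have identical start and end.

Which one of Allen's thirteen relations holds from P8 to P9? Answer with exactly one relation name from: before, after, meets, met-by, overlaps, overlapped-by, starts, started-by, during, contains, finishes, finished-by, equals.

meets

P8 = [June 22, June 24]; P9 = [June 24, June 25].
Compare endpoints: P8.start < P9.start, P8.start < P9.end, P8.end = P9.start, P8.end < P9.end.
That pattern is 'meets'.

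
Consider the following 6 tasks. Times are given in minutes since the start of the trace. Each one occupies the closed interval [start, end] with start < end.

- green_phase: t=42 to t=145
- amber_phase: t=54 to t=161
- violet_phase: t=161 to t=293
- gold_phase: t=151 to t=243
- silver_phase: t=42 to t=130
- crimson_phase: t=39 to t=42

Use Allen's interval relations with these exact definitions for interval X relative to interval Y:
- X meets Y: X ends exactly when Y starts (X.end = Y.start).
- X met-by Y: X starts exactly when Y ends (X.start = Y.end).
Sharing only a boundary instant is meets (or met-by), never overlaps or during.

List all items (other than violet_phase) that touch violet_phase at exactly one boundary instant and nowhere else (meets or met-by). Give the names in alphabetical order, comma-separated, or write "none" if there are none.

amber_phase

Target violet_phase = [t=161, t=293].
amber_phase [t=54, t=161] → meets → yes.
crimson_phase [t=39, t=42] → before → no.
gold_phase [t=151, t=243] → overlaps → no.
green_phase [t=42, t=145] → before → no.
silver_phase [t=42, t=130] → before → no.
Result: amber_phase.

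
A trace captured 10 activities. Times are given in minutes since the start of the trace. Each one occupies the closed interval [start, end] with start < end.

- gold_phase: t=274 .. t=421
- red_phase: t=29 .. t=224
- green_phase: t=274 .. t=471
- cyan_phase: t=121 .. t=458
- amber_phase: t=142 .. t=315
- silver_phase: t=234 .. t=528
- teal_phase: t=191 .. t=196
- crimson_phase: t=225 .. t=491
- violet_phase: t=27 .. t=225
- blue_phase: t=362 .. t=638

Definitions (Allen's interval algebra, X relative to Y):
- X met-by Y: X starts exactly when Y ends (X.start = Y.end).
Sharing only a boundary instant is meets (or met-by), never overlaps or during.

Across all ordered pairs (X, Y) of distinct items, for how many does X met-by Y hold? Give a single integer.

Checking all 90 ordered pairs for relation 'met-by'; matching pairs in alphabetical order:
(crimson_phase, violet_phase): crimson_phase met-by violet_phase ✓
Count: 1.

1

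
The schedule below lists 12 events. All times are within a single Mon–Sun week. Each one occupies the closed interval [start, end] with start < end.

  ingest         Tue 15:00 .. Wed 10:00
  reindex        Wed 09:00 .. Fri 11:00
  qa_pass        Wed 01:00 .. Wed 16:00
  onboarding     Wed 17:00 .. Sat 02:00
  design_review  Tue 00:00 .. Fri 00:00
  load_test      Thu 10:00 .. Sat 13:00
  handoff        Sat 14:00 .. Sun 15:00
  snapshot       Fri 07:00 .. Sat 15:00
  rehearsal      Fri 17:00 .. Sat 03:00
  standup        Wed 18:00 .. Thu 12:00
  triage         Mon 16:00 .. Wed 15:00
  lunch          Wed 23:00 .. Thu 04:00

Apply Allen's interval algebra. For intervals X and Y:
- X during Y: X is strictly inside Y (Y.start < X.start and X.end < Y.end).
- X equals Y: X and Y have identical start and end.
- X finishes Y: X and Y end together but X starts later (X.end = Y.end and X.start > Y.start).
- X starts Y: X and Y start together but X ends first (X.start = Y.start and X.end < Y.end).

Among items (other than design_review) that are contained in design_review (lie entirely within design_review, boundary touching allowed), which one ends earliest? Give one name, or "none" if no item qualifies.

Target design_review = [Tue 00:00, Fri 00:00].
handoff [Sat 14:00, Sun 15:00] → after → excluded.
ingest [Tue 15:00, Wed 10:00] → during → candidate.
load_test [Thu 10:00, Sat 13:00] → overlapped-by → excluded.
lunch [Wed 23:00, Thu 04:00] → during → candidate.
onboarding [Wed 17:00, Sat 02:00] → overlapped-by → excluded.
qa_pass [Wed 01:00, Wed 16:00] → during → candidate.
rehearsal [Fri 17:00, Sat 03:00] → after → excluded.
reindex [Wed 09:00, Fri 11:00] → overlapped-by → excluded.
snapshot [Fri 07:00, Sat 15:00] → after → excluded.
standup [Wed 18:00, Thu 12:00] → during → candidate.
triage [Mon 16:00, Wed 15:00] → overlaps → excluded.
Among candidates, earliest end is Wed 10:00 → ingest.

ingest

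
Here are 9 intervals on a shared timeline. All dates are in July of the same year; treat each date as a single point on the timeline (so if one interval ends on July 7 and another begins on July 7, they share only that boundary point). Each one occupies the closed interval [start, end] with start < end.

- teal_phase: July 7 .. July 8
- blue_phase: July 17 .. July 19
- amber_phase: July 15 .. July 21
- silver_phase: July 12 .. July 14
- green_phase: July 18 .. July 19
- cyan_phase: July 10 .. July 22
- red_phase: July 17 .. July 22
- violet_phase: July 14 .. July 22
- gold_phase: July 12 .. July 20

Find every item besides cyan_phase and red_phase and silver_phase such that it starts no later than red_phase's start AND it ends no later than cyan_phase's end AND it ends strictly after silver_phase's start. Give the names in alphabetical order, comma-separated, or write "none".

Conditions: its start is no later than red_phase's start (X.start <= July 17) AND its end is no later than cyan_phase's end (X.end <= July 22) AND its end is strictly after silver_phase's start (X.end > July 12).
amber_phase: start July 15 <= July 17? ✓; end July 21 <= July 22? ✓; end July 21 > July 12? ✓ → yes.
blue_phase: start July 17 <= July 17? ✓; end July 19 <= July 22? ✓; end July 19 > July 12? ✓ → yes.
gold_phase: start July 12 <= July 17? ✓; end July 20 <= July 22? ✓; end July 20 > July 12? ✓ → yes.
green_phase: start July 18 <= July 17? ✗; end July 19 <= July 22? ✓; end July 19 > July 12? ✓ → no.
teal_phase: start July 7 <= July 17? ✓; end July 8 <= July 22? ✓; end July 8 > July 12? ✗ → no.
violet_phase: start July 14 <= July 17? ✓; end July 22 <= July 22? ✓; end July 22 > July 12? ✓ → yes.
Result: amber_phase, blue_phase, gold_phase, violet_phase.

amber_phase, blue_phase, gold_phase, violet_phase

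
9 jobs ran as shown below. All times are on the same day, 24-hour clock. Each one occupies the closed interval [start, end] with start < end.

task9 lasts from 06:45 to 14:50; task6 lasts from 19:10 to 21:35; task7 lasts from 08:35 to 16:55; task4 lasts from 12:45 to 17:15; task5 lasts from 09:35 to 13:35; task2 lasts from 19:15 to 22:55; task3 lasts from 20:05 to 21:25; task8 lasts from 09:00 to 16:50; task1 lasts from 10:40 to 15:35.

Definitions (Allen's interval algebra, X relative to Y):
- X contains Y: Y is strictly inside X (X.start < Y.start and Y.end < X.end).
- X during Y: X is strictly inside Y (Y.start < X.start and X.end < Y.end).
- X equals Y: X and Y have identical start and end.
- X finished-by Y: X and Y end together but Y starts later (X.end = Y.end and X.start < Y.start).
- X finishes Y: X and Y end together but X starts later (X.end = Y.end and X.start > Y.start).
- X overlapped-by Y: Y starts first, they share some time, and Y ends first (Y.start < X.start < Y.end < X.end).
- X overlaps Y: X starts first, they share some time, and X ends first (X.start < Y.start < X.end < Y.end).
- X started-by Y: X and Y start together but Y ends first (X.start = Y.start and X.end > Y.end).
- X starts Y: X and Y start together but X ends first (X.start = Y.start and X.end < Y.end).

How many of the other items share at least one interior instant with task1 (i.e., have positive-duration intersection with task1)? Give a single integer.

Target task1 = [10:40, 15:35].
task2 [19:15, 22:55] → after → no.
task3 [20:05, 21:25] → after → no.
task4 [12:45, 17:15] → overlapped-by → counts.
task5 [09:35, 13:35] → overlaps → counts.
task6 [19:10, 21:35] → after → no.
task7 [08:35, 16:55] → contains → counts.
task8 [09:00, 16:50] → contains → counts.
task9 [06:45, 14:50] → overlaps → counts.
Total: 5.

5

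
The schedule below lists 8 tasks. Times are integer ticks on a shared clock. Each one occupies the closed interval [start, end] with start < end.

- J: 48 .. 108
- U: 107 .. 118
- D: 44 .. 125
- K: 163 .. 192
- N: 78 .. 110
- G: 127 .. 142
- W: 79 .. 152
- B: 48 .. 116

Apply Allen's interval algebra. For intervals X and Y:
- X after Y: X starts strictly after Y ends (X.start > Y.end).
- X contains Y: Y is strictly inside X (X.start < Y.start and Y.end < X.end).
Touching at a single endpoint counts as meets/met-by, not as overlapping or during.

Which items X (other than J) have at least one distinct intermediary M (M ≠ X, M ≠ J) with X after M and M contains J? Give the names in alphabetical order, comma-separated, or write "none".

Target J = [48, 108].
Intermediaries M with M contains J: D.
Via D — items with X after D: G, K.
Union: G, K.

G, K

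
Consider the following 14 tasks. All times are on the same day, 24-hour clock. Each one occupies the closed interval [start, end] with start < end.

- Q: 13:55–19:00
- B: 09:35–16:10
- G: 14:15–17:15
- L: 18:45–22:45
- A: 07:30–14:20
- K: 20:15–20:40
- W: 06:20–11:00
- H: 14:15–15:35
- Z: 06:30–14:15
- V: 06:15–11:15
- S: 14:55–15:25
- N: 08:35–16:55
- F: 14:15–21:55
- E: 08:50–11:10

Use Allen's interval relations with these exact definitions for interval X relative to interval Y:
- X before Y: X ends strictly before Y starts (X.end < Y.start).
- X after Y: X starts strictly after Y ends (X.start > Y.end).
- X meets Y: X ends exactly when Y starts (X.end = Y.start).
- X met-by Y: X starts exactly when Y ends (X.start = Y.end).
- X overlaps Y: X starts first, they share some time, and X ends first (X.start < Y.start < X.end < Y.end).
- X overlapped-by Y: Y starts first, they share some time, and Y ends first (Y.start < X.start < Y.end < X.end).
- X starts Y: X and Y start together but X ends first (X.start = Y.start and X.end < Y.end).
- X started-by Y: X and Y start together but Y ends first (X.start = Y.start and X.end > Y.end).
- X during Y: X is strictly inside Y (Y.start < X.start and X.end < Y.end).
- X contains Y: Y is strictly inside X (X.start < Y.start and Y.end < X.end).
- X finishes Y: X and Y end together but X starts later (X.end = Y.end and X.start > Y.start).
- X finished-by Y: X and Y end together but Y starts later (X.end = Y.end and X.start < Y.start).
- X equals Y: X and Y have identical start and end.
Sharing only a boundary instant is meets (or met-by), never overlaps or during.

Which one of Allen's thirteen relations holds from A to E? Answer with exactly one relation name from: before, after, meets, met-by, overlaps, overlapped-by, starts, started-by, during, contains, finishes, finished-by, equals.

A = [07:30, 14:20]; E = [08:50, 11:10].
Compare endpoints: A.start < E.start, A.start < E.end, A.end > E.start, A.end > E.end.
That pattern is 'contains'.

contains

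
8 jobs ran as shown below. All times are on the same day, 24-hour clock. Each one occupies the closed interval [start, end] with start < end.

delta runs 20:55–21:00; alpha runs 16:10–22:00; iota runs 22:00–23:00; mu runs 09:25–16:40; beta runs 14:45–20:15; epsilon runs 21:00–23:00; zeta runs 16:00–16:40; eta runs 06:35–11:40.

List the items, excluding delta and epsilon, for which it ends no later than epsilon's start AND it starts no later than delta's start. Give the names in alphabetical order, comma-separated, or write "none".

beta, eta, mu, zeta

Conditions: its end is no later than epsilon's start (X.end <= 21:00) AND its start is no later than delta's start (X.start <= 20:55).
alpha: end 22:00 <= 21:00? ✗; start 16:10 <= 20:55? ✓ → no.
beta: end 20:15 <= 21:00? ✓; start 14:45 <= 20:55? ✓ → yes.
eta: end 11:40 <= 21:00? ✓; start 06:35 <= 20:55? ✓ → yes.
iota: end 23:00 <= 21:00? ✗; start 22:00 <= 20:55? ✗ → no.
mu: end 16:40 <= 21:00? ✓; start 09:25 <= 20:55? ✓ → yes.
zeta: end 16:40 <= 21:00? ✓; start 16:00 <= 20:55? ✓ → yes.
Result: beta, eta, mu, zeta.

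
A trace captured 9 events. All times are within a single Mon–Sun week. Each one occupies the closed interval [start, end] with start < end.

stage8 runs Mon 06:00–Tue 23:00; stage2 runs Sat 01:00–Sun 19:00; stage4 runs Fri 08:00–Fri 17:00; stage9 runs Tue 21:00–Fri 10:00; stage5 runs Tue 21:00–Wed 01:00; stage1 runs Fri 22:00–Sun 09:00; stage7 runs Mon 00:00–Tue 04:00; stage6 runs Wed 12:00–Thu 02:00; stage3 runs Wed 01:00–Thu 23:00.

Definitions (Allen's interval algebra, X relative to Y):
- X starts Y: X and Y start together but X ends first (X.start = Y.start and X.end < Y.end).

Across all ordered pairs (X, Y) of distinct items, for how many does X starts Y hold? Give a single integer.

Checking all 72 ordered pairs for relation 'starts'; matching pairs in alphabetical order:
(stage5, stage9): stage5 starts stage9 ✓
Count: 1.

1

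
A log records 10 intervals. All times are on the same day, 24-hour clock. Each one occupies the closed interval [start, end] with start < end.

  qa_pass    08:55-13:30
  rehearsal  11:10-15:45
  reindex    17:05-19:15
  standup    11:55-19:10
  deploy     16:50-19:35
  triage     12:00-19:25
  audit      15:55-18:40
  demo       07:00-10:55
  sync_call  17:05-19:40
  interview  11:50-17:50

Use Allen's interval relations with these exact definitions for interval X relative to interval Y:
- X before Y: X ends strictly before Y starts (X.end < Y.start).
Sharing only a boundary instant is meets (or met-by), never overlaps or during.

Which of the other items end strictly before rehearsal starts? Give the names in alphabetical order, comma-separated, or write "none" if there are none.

Target rehearsal = [11:10, 15:45].
audit [15:55, 18:40] → after → no.
demo [07:00, 10:55] → before → yes.
deploy [16:50, 19:35] → after → no.
interview [11:50, 17:50] → overlapped-by → no.
qa_pass [08:55, 13:30] → overlaps → no.
reindex [17:05, 19:15] → after → no.
standup [11:55, 19:10] → overlapped-by → no.
sync_call [17:05, 19:40] → after → no.
triage [12:00, 19:25] → overlapped-by → no.
Result: demo.

demo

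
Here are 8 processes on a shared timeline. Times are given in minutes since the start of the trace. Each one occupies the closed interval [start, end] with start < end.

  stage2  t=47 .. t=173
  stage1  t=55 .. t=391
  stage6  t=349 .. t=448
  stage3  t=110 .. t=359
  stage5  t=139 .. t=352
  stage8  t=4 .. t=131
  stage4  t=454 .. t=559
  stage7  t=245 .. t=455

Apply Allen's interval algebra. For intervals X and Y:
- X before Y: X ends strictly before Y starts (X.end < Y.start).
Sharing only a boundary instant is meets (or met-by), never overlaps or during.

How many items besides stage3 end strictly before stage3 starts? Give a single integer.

Target stage3 = [t=110, t=359].
stage1 [t=55, t=391] → contains → no.
stage2 [t=47, t=173] → overlaps → no.
stage4 [t=454, t=559] → after → no.
stage5 [t=139, t=352] → during → no.
stage6 [t=349, t=448] → overlapped-by → no.
stage7 [t=245, t=455] → overlapped-by → no.
stage8 [t=4, t=131] → overlaps → no.
Total: 0.

0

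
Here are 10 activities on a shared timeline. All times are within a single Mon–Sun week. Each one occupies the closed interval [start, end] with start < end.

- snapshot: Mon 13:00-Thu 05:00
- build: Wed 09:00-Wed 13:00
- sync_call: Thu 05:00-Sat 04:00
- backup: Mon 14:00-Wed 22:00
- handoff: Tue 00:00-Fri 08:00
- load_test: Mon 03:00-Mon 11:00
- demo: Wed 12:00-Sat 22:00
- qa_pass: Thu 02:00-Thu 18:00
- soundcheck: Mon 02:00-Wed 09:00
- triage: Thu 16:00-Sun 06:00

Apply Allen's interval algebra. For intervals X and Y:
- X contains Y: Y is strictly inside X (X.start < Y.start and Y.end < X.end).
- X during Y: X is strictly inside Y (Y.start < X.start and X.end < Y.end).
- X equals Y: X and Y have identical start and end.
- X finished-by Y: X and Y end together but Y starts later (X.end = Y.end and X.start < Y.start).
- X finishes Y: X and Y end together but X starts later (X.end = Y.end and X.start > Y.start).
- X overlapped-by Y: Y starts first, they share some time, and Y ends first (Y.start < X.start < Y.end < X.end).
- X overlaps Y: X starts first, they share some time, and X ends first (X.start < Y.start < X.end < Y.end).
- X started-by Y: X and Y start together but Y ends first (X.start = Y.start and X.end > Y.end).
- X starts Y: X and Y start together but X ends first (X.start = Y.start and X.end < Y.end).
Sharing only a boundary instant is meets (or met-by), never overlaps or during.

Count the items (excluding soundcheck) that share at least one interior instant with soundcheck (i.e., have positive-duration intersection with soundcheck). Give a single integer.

4

Target soundcheck = [Mon 02:00, Wed 09:00].
backup [Mon 14:00, Wed 22:00] → overlapped-by → counts.
build [Wed 09:00, Wed 13:00] → met-by → no.
demo [Wed 12:00, Sat 22:00] → after → no.
handoff [Tue 00:00, Fri 08:00] → overlapped-by → counts.
load_test [Mon 03:00, Mon 11:00] → during → counts.
qa_pass [Thu 02:00, Thu 18:00] → after → no.
snapshot [Mon 13:00, Thu 05:00] → overlapped-by → counts.
sync_call [Thu 05:00, Sat 04:00] → after → no.
triage [Thu 16:00, Sun 06:00] → after → no.
Total: 4.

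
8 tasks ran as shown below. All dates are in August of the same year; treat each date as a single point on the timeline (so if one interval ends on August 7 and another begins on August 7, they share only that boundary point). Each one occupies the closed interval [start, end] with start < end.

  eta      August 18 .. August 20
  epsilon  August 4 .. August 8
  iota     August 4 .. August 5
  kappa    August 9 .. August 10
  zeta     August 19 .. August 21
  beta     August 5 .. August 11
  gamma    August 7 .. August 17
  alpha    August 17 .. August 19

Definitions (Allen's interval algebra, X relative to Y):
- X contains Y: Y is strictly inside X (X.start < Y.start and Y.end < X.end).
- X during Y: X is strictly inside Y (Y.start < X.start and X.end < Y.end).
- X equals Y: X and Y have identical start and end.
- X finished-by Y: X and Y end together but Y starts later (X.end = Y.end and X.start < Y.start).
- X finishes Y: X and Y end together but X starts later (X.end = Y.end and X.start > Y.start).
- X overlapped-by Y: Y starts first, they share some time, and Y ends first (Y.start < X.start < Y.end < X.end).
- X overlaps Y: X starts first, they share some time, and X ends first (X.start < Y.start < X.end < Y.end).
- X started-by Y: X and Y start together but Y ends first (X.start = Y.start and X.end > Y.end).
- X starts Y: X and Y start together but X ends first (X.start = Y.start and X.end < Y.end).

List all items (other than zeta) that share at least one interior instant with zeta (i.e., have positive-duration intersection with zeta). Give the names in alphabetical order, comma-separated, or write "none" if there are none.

Target zeta = [August 19, August 21].
alpha [August 17, August 19] → meets → no.
beta [August 5, August 11] → before → no.
epsilon [August 4, August 8] → before → no.
eta [August 18, August 20] → overlaps → yes.
gamma [August 7, August 17] → before → no.
iota [August 4, August 5] → before → no.
kappa [August 9, August 10] → before → no.
Result: eta.

eta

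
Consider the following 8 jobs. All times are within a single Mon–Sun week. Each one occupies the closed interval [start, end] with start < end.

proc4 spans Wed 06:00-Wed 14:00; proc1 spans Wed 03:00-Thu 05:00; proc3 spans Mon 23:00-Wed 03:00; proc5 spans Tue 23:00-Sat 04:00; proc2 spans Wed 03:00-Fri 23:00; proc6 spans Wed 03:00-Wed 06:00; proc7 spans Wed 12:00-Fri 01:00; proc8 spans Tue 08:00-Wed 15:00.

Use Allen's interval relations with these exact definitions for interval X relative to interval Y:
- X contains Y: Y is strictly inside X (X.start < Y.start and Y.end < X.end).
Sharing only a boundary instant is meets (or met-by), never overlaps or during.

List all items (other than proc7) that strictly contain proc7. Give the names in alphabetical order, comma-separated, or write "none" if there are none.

Target proc7 = [Wed 12:00, Fri 01:00].
proc1 [Wed 03:00, Thu 05:00] → overlaps → no.
proc2 [Wed 03:00, Fri 23:00] → contains → yes.
proc3 [Mon 23:00, Wed 03:00] → before → no.
proc4 [Wed 06:00, Wed 14:00] → overlaps → no.
proc5 [Tue 23:00, Sat 04:00] → contains → yes.
proc6 [Wed 03:00, Wed 06:00] → before → no.
proc8 [Tue 08:00, Wed 15:00] → overlaps → no.
Result: proc2, proc5.

proc2, proc5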